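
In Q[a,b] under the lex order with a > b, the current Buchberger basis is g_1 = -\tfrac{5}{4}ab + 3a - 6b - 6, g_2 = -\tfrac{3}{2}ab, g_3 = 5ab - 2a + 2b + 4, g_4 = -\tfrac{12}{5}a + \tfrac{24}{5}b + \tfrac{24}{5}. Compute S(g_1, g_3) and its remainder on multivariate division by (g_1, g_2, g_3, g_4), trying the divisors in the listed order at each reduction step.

S(g_1, g_3) = -2a + \tfrac{22}{5}b + 4; remainder on division = \tfrac{2}{5}b.

lcm(LM(g_1), LM(g_3)) = ab.
S = (lcm/LT(g_1))·g_1 − (lcm/LT(g_3))·g_3 = -2a + \tfrac{22}{5}b + 4.
Reduce S modulo (g_1, g_2, g_3, g_4) in that order:
  leading term a: subtract (\tfrac{5}{6})·g_4 from -2a + \tfrac{22}{5}b + 4 → \tfrac{2}{5}b
  leading term b: no divisor's leading term divides it; move \tfrac{2}{5}b to the remainder.
The remainder \tfrac{2}{5}b is nonzero, so it would be added as the next basis element.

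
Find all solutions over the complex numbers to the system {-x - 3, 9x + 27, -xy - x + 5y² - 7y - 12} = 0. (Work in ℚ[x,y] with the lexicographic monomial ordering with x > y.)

Compute a lex Gröbner basis by Buchberger's algorithm.
f_1 = -x - 3, LT = x.
f_2 = 9x + 27, LT = x.
f_3 = -xy - x + 5y² - 7y - 12, LT = xy.

S(f_1,f_3): lcm = xy. S = -x + 5y² - 4y - 12.
  leading term x: subtract (1)·f_1 from -x + 5y² - 4y - 12 → 5y² - 4y - 9
  leading term y²: no divisor's leading term divides it; move 5y² to the remainder.
  leading term y: no divisor's leading term divides it; move -4y to the remainder.
  leading term 1: no divisor's leading term divides it; move -9 to the remainder.
  remainder 5y² - 4y - 9 ≠ 0; add h_4 = 5y² - 4y - 9 to the basis.

The other S-polynomials (S(f_1,f_2), S(f_2,f_3), S(f_1,h_4), S(f_2,h_4), S(f_3,h_4)) all reduce to 0 modulo the current basis, so we have a Gröbner basis.
Inter-reduce: drop elements whose leading term is divisible by another's, tail-reduce, and make monic.
Reduced Gröbner basis: {x + 3, y² - ⅘y - 9/5}.

Since the basis is lex-ordered, y² - ⅘y - 9/5 is univariate in y. Its roots are {-1, 9/5}. Back-substituting each root into the other basis elements fixes the other coordinates.
  y = -1: the earlier basis element becomes x + 3 = 0, giving x = -3 — point (-3, -1).
  y = 9/5: the earlier basis element becomes x + 3 = 0, giving x = -3 — point (-3, 9/5).
Check: every point annihilates each of the original generators.

{(-3, -1), (-3, 9/5)}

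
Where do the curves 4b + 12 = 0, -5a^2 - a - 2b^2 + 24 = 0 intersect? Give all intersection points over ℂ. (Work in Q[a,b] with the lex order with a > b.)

Compute a lex Gröbner basis by Buchberger's algorithm.
f_1 = 4b + 12, LT = b.
f_2 = -5a^2 - a - 2b^2 + 24, LT = a^2.

The S-polynomials (S(f_1,f_2)) all reduce to 0 modulo the current basis, so we have a Gröbner basis.
Inter-reduce: drop elements whose leading term is divisible by another's, tail-reduce, and make monic.
Reduced Gröbner basis: {a^2 + 1/5a - 6/5, b + 3}.

A lex Gröbner basis eliminates variables successively. Here b + 3 depends only on b, with roots {-3}; lifting each root through the earlier basis elements recovers the full solutions.
  b = -3: the earlier basis element becomes a^2 + 1/5a - 6/5 = 0, giving a = -6/5, 1 — points (-6/5, -3), (1, -3).

{(-6/5, -3), (1, -3)}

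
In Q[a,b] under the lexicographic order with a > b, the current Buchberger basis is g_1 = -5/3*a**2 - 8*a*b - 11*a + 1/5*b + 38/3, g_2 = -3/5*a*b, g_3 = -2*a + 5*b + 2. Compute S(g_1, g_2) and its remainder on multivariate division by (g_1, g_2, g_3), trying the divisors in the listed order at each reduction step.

S(g_1, g_2) = 24/5*a*b**2 + 33/5*a*b - 3/25*b**2 - 38/5*b; remainder on division = -3/25*b**2 - 38/5*b.

lcm(LM(g_1), LM(g_2)) = a**2*b.
S = (lcm/LT(g_1))·g_1 − (lcm/LT(g_2))·g_2 = 24/5*a*b**2 + 33/5*a*b - 3/25*b**2 - 38/5*b.
Reduce S modulo (g_1, g_2, g_3) in that order:
  leading term a*b**2: subtract (-8*b)·g_2 from 24/5*a*b**2 + 33/5*a*b - 3/25*b**2 - 38/5*b → 33/5*a*b - 3/25*b**2 - 38/5*b
  leading term a*b: subtract (-11)·g_2 from 33/5*a*b - 3/25*b**2 - 38/5*b → -3/25*b**2 - 38/5*b
  leading term b**2: no divisor's leading term divides it; move -3/25*b**2 to the remainder.
  leading term b: no divisor's leading term divides it; move -38/5*b to the remainder.
The remainder -3/25*b**2 - 38/5*b is nonzero, so it would be added as the next basis element.
This is the inner loop of Buchberger's algorithm — each nonzero remainder becomes a new basis element.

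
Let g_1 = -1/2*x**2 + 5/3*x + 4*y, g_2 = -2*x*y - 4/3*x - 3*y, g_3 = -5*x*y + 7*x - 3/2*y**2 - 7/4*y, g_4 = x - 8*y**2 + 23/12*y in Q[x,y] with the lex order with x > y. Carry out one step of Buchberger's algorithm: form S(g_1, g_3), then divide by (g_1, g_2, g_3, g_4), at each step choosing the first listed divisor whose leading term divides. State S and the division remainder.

S(g_1, g_3) = 7/5*x**2 - 3/10*x*y**2 - 221/60*x*y - 8*y**2; remainder on division = 1741/36*y**2 + 409/135*y.

lcm(LM(g_1), LM(g_3)) = x**2*y.
S = (lcm/LT(g_1))·g_1 − (lcm/LT(g_3))·g_3 = 7/5*x**2 - 3/10*x*y**2 - 221/60*x*y - 8*y**2.
Reduce S modulo (g_1, g_2, g_3, g_4) in that order:
  leading term x**2: subtract (-14/5)·g_1 from 7/5*x**2 - 3/10*x*y**2 - 221/60*x*y - 8*y**2 → -3/10*x*y**2 - 221/60*x*y + 14/3*x - 8*y**2 + 56/5*y
  leading term x*y**2: subtract (3/20*y)·g_2 from -3/10*x*y**2 - 221/60*x*y + 14/3*x - 8*y**2 + 56/5*y → -209/60*x*y + 14/3*x - 151/20*y**2 + 56/5*y
  leading term x*y: subtract (209/120)·g_2 from -209/60*x*y + 14/3*x - 151/20*y**2 + 56/5*y → 629/90*x - 151/20*y**2 + 657/40*y
  leading term x: subtract (629/90)·g_4 from 629/90*x - 151/20*y**2 + 657/40*y → 1741/36*y**2 + 409/135*y
  leading term y**2: no divisor's leading term divides it; move 1741/36*y**2 to the remainder.
  leading term y: no divisor's leading term divides it; move 409/135*y to the remainder.
The remainder 1741/36*y**2 + 409/135*y is nonzero, so it would be added as the next basis element.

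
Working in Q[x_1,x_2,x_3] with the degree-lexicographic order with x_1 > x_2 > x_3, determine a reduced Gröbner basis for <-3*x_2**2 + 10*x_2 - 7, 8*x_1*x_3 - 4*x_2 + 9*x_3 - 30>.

f_1 = -3*x_2**2 + 10*x_2 - 7, LT = x_2**2.
f_2 = 8*x_1*x_3 - 4*x_2 + 9*x_3 - 30, LT = x_1*x_3.

The S-polynomials (S(f_1,f_2)) all reduce to 0 modulo the current basis, so we have a Gröbner basis.

G = {x_1*x_3 - 1/2*x_2 + 9/8*x_3 - 15/4, x_2**2 - 10/3*x_2 + 7/3}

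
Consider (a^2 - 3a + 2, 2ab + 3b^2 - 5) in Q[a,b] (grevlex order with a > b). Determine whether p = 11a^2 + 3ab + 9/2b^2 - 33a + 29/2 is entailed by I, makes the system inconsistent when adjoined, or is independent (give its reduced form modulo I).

First compute the reduced Gröbner basis of I by Buchberger's algorithm.
f_1 = a^2 - 3a + 2, LT = a^2.
f_2 = 2ab + 3b^2 - 5, LT = ab.

S(f_1,f_2): lcm = a^2b. S = -3/2ab^2 - 3ab + 5/2a + 2b.
  leading term ab^2: subtract (-3/4b)·f_2 from -3/2ab^2 - 3ab + 5/2a + 2b → 9/4b^3 - 3ab + 5/2a - 7/4b
  leading term b^3: no divisor's leading term divides it; move 9/4b^3 to the remainder.
  leading term ab: subtract (-3/2)·f_2 from -3ab + 5/2a - 7/4b → 9/2b^2 + 5/2a - 7/4b - 15/2
  leading term b^2: no divisor's leading term divides it; move 9/2b^2 to the remainder.
  leading term a: no divisor's leading term divides it; move 5/2a to the remainder.
  leading term b: no divisor's leading term divides it; move -7/4b to the remainder.
  leading term 1: no divisor's leading term divides it; move -15/2 to the remainder.
  remainder 9/4b^3 + 9/2b^2 + 5/2a - 7/4b - 15/2 ≠ 0; add h_3 = 9/4b^3 + 9/2b^2 + 5/2a - 7/4b - 15/2 to the basis.

The other S-polynomials (S(f_1,h_3), S(f_2,h_3)) all reduce to 0 modulo the current basis, so we have a Gröbner basis.
Inter-reduce: drop elements whose leading term is divisible by another's, tail-reduce, and make monic.
Reduced Gröbner basis: {b^3 + 2b^2 + 10/9a - 7/9b - 10/3, a^2 - 3a + 2, ab + 3/2b^2 - 5/2}.
Label its elements g_1 = b^3 + 2b^2 + 10/9a - 7/9b - 10/3, g_2 = a^2 - 3a + 2, g_3 = ab + 3/2b^2 - 5/2.

Reduce p = 11a^2 + 3ab + 9/2b^2 - 33a + 29/2 modulo G:
  leading term a^2: subtract (11)·g_2 from 11a^2 + 3ab + 9/2b^2 - 33a + 29/2 → 3ab + 9/2b^2 - 15/2
  leading term ab: subtract (3)·g_3 from 3ab + 9/2b^2 - 15/2 → 0
  normal form = 0.
Since the normal form is 0, p ∈ I.

11a^2 + 3ab + 9/2b^2 - 33a + 29/2 lies in I (it reduces to 0).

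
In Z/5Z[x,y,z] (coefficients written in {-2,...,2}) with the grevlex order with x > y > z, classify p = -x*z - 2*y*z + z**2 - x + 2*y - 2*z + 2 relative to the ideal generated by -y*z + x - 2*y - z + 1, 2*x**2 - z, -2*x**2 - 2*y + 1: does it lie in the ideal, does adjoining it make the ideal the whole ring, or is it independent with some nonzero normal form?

Adjoining -x*z - 2*y*z + z**2 - x + 2*y - 2*z + 2 makes the ideal the whole ring: the system is inconsistent.

First compute the reduced Gröbner basis of I by Buchberger's algorithm.
f_1 = -y*z + x - 2*y - z + 1, LT = y*z.
f_2 = 2*x**2 - z, LT = x**2.
f_3 = -2*x**2 - 2*y + 1, LT = x**2.

S(f_2,f_3): lcm = x**2. S = -y + 2*z - 2.
  leading term y: no divisor's leading term divides it; move -y to the remainder.
  leading term z: no divisor's leading term divides it; move 2*z to the remainder.
  leading term 1: no divisor's leading term divides it; move -2 to the remainder.
  remainder -y + 2*z - 2 ≠ 0; add h_4 = -y + 2*z - 2 to the basis.

S(f_1,h_4): lcm = y*z. S = 2*z**2 - x + 2*y - z - 1.
  leading term z**2: no divisor's leading term divides it; move 2*z**2 to the remainder.
  leading term x: no divisor's leading term divides it; move -x to the remainder.
  leading term y: subtract (-2)·h_4 from 2*y - z - 1 → -2*z
  leading term z: no divisor's leading term divides it; move -2*z to the remainder.
  remainder 2*z**2 - x - 2*z ≠ 0; add h_5 = 2*z**2 - x - 2*z to the basis.

The other S-polynomials (S(f_1,f_2), S(f_1,f_3), S(f_2,h_4), S(f_3,h_4), S(f_1,h_5), S(f_2,h_5), S(f_3,h_5), S(h_4,h_5)) all reduce to 0 modulo the current basis, so we have a Gröbner basis.
Inter-reduce: drop elements whose leading term is divisible by another's, tail-reduce, and make monic.
Reduced Gröbner basis: {x**2 + 2*z, z**2 + 2*x - z, y - 2*z + 2}.
Label its elements g_1 = x**2 + 2*z, g_2 = z**2 + 2*x - z, g_3 = y - 2*z + 2.

Reduce p = -x*z - 2*y*z + z**2 - x + 2*y - 2*z + 2 modulo G:
  leading term x*z: no divisor's leading term divides it; move -x*z to the remainder.
  leading term y*z: subtract (-2*z)·g_3 from -2*y*z + z**2 - x + 2*y - 2*z + 2 → 2*z**2 - x + 2*y + 2*z + 2
  leading term z**2: subtract (2)·g_2 from 2*z**2 - x + 2*y + 2*z + 2 → 2*y - z + 2
  leading term y: subtract (2)·g_3 from 2*y - z + 2 → -2*z - 2
  leading term z: no divisor's leading term divides it; move -2*z to the remainder.
  leading term 1: no divisor's leading term divides it; move -2 to the remainder.
  normal form = -x*z - 2*z - 2.
The normal form is nonzero, so p ∉ I. Since p minus its normal form lies in I, I + (p) = I + (r) where r = -x*z - 2*z - 2; decide whether this ideal is the whole ring.
Run Buchberger on G together with r (pairs among the g_i already reduce to 0 since G is a Gröbner basis):
g_1 = x**2 + 2*z, LT = x**2.
g_2 = z**2 + 2*x - z, LT = z**2.
g_3 = y - 2*z + 2, LT = y.
r = -x*z - 2*z - 2, LT = x*z.

S(g_1,r): lcm = x**2*z. S = -2*x*z + 2*z**2 - 2*x.
  leading term x*z: subtract (2)·r from -2*x*z + 2*z**2 - 2*x → 2*z**2 - 2*x - z - 1
  leading term z**2: subtract (2)·g_2 from 2*z**2 - 2*x - z - 1 → -x + z - 1
  leading term x: no divisor's leading term divides it; move -x to the remainder.
  leading term z: no divisor's leading term divides it; move z to the remainder.
  leading term 1: no divisor's leading term divides it; move -1 to the remainder.
  remainder -x + z - 1 ≠ 0; add m_5 = -x + z - 1 to the basis.

S(g_2,r): lcm = x*z**2. S = 2*x**2 - x*z - 2*z**2 - 2*z.
  leading term x**2: subtract (2)·g_1 from 2*x**2 - x*z - 2*z**2 - 2*z → -x*z - 2*z**2 - z
  leading term x*z: subtract (1)·r from -x*z - 2*z**2 - z → -2*z**2 + z + 2
  leading term z**2: subtract (-2)·g_2 from -2*z**2 + z + 2 → -x - z + 2
  leading term x: subtract (1)·m_5 from -x - z + 2 → -2*z - 2
  leading term z: no divisor's leading term divides it; move -2*z to the remainder.
  leading term 1: no divisor's leading term divides it; move -2 to the remainder.
  remainder -2*z - 2 ≠ 0; add m_6 = -2*z - 2 to the basis.

S(r,m_5): lcm = x*z. S = z**2 + z + 2.
  leading term z**2: subtract (1)·g_2 from z**2 + z + 2 → -2*x + 2*z + 2
  leading term x: subtract (2)·m_5 from -2*x + 2*z + 2 → -1
  leading term 1: no divisor's leading term divides it; move -1 to the remainder.
  remainder -1 ≠ 0; add m_7 = -1 to the basis.

The other S-polynomials (S(g_1,g_2), S(g_1,g_3), S(g_2,g_3), S(g_3,r), S(g_1,m_5), S(g_2,m_5), S(g_3,m_5), S(g_1,m_6), S(g_2,m_6), S(g_3,m_6), S(r,m_6), S(m_5,m_6), S(g_1,m_7), S(g_2,m_7), S(g_3,m_7), S(r,m_7), S(m_5,m_7), S(m_6,m_7)) all reduce to 0 modulo the current basis, so we have a Gröbner basis.
Inter-reduce: drop elements whose leading term is divisible by another's, tail-reduce, and make monic.
Reduced Gröbner basis: {1}.
The reduced Gröbner basis of I + (p) is {1}: the ideal is the whole ring, so the enlarged system has no common solution — adjoining p is inconsistent.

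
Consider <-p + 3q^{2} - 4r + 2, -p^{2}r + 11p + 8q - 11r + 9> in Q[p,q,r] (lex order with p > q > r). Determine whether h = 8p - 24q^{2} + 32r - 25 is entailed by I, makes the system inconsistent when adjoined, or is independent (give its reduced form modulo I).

Adjoining 8p - 24q^{2} + 32r - 25 makes the ideal the whole ring: the system is inconsistent.

First compute the reduced Gröbner basis of I by Buchberger's algorithm.
f_1 = -p + 3q^{2} - 4r + 2, LT = p.
f_2 = -p^{2}r + 11p + 8q - 11r + 9, LT = p^{2}r.

S(f_1,f_2): lcm = p^{2}r. S = -3pq^{2}r + 4pr^{2} - 2pr + 11p + 8q - 11r + 9.
  reduce S modulo (f_1, f_2):
  remainder -9q^{4}r + 24q^{2}r^{2} - 12q^{2}r + 33q^{2} + 8q - 16r^{3} + 16r^{2} - 59r + 31 ≠ 0; add k_3 = -9q^{4}r + 24q^{2}r^{2} - 12q^{2}r + 33q^{2} + 8q - 16r^{3} + 16r^{2} - 59r + 31 to the basis.

The other S-polynomials (S(f_1,k_3), S(f_2,k_3)) all reduce to 0 modulo the current basis, so we have a Gröbner basis.
Inter-reduce: drop elements whose leading term is divisible by another's, tail-reduce, and make monic.
Reduced Gröbner basis: {p - 3q^{2} + 4r - 2, q^{4}r - \tfrac{8}{3}q^{2}r^{2} + \tfrac{4}{3}q^{2}r - \tfrac{11}{3}q^{2} - \tfrac{8}{9}q + \tfrac{16}{9}r^{3} - \tfrac{16}{9}r^{2} + \tfrac{59}{9}r - \tfrac{31}{9}}.
Label its elements g_1 = p - 3q^{2} + 4r - 2, g_2 = q^{4}r - \tfrac{8}{3}q^{2}r^{2} + \tfrac{4}{3}q^{2}r - \tfrac{11}{3}q^{2} - \tfrac{8}{9}q + \tfrac{16}{9}r^{3} - \tfrac{16}{9}r^{2} + \tfrac{59}{9}r - \tfrac{31}{9}.

Reduce h = 8p - 24q^{2} + 32r - 25 modulo G:
  leading term p: subtract (8)·g_1 from 8p - 24q^{2} + 32r - 25 → -9
  leading term 1: no divisor's leading term divides it; move -9 to the remainder.
  normal form = -9.
The normal form is nonzero, so h ∉ I. Since h minus its normal form lies in I, I + (h) = I + (n) where n = -9; decide whether this ideal is the whole ring.
Here n = -9 is a nonzero constant, hence a unit: 1 ∈ I + (h), the Gröbner basis of I + (h) is {1}, and the enlarged system has no common solution — adjoining h is inconsistent.

Ideal membership is decidable via reduction modulo a Gröbner basis.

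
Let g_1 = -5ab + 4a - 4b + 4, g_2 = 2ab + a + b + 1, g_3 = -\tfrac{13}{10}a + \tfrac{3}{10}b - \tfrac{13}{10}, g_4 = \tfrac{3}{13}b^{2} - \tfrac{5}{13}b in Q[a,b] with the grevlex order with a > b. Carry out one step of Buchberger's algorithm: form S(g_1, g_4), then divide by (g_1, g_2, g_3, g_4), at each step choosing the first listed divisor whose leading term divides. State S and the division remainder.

S(g_1, g_4) = \tfrac{13}{15}ab + \tfrac{4}{5}b^{2} - \tfrac{4}{5}b; remainder on division = 0.

lcm(LM(g_1), LM(g_4)) = ab^{2}.
S = (lcm/LT(g_1))·g_1 − (lcm/LT(g_4))·g_4 = \tfrac{13}{15}ab + \tfrac{4}{5}b^{2} - \tfrac{4}{5}b.
Reduce S modulo (g_1, g_2, g_3, g_4) in that order:
  leading term ab: subtract (-\tfrac{13}{75})·g_1 from \tfrac{13}{15}ab + \tfrac{4}{5}b^{2} - \tfrac{4}{5}b → \tfrac{4}{5}b^{2} + \tfrac{52}{75}a - \tfrac{112}{75}b + \tfrac{52}{75}
  leading term b^{2}: subtract (\tfrac{52}{15})·g_4 from \tfrac{4}{5}b^{2} + \tfrac{52}{75}a - \tfrac{112}{75}b + \tfrac{52}{75} → \tfrac{52}{75}a - \tfrac{4}{25}b + \tfrac{52}{75}
  leading term a: subtract (-\tfrac{8}{15})·g_3 from \tfrac{52}{75}a - \tfrac{4}{25}b + \tfrac{52}{75} → 0
The remainder is 0, so this S-polynomial contributes no new basis element.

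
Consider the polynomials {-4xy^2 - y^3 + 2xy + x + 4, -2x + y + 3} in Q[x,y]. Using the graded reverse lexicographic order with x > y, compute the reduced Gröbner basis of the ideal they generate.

The reduced Gröbner basis is the canonical form of the ideal for this ordering.

f_1 = -4xy^2 - y^3 + 2xy + x + 4, LT = xy^2.
f_2 = -2x + y + 3, LT = x.

S(f_1,f_2): lcm = xy^2. S = 3/4y^3 - 1/2xy + 3/2y^2 - 1/4x - 1.
  leading term y^3: no divisor's leading term divides it; move 3/4y^3 to the remainder.
  leading term xy: subtract (1/4y)·f_2 from -1/2xy + 3/2y^2 - 1/4x - 1 → 5/4y^2 - 1/4x - 3/4y - 1
  leading term y^2: no divisor's leading term divides it; move 5/4y^2 to the remainder.
  leading term x: subtract (1/8)·f_2 from -1/4x - 3/4y - 1 → -7/8y - 11/8
  leading term y: no divisor's leading term divides it; move -7/8y to the remainder.
  leading term 1: no divisor's leading term divides it; move -11/8 to the remainder.
  remainder 3/4y^3 + 5/4y^2 - 7/8y - 11/8 ≠ 0; add g_3 = 3/4y^3 + 5/4y^2 - 7/8y - 11/8 to the basis.

S(f_1,g_3): lcm = xy^3. S = 1/4y^4 - 13/6xy^2 + 11/12xy + 11/6x - y.
  leading term y^4: subtract (1/3y)·g_3 from 1/4y^4 - 13/6xy^2 + 11/12xy + 11/6x - y → -13/6xy^2 - 5/12y^3 + 11/12xy + 7/24y^2 + 11/6x - 13/24y
  leading term xy^2: subtract (13/24)·f_1 from -13/6xy^2 - 5/12y^3 + 11/12xy + 7/24y^2 + 11/6x - 13/24y → 1/8y^3 - 1/6xy + 7/24y^2 + 31/24x - 13/24y - 13/6
  leading term y^3: subtract (1/6)·g_3 from 1/8y^3 - 1/6xy + 7/24y^2 + 31/24x - 13/24y - 13/6 → -1/6xy + 1/12y^2 + 31/24x - 19/48y - 31/16
  leading term xy: subtract (1/12y)·f_2 from -1/6xy + 1/12y^2 + 31/24x - 19/48y - 31/16 → 31/24x - 31/48y - 31/16
  leading term x: subtract (-31/48)·f_2 from 31/24x - 31/48y - 31/16 → 0
  remainder 0.

S(f_2,g_3): leading monomials are coprime, so the S-polynomial reduces to 0 (Buchberger's first criterion).
Every S-polynomial of the final basis reduces to 0, so we have a Gröbner basis.
Inter-reduce: drop elements whose leading term is divisible by another's, tail-reduce, and make monic.

G = {y^3 + 5/3y^2 - 7/6y - 11/6, x - 1/2y - 3/2}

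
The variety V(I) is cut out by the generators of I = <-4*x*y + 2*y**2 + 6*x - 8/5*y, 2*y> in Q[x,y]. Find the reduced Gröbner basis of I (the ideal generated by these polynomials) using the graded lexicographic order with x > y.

f_1 = -4*x*y + 2*y**2 + 6*x - 8/5*y, LT = x*y.
f_2 = 2*y, LT = y.

S(f_1,f_2): lcm = x*y. S = -1/2*y**2 - 3/2*x + 2/5*y.
  leading term y**2: subtract (-1/4*y)·f_2 from -1/2*y**2 - 3/2*x + 2/5*y → -3/2*x + 2/5*y
  leading term x: no divisor's leading term divides it; move -3/2*x to the remainder.
  leading term y: subtract (1/5)·f_2 from 2/5*y → 0
  remainder -3/2*x ≠ 0; add g_3 = -3/2*x to the basis.

The other S-polynomials (S(f_1,g_3), S(f_2,g_3)) all reduce to 0 modulo the current basis, so we have a Gröbner basis.
Inter-reduce: drop elements whose leading term is divisible by another's, tail-reduce, and make monic.

G = {x, y}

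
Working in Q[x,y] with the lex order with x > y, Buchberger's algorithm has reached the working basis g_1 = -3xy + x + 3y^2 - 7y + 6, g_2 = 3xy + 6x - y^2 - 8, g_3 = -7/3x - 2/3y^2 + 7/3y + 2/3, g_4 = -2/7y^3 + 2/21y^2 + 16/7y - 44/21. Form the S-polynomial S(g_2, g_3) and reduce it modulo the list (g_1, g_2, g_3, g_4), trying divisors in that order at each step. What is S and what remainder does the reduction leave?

S(g_2, g_3) = 2x - 2/7y^3 + 2/3y^2 + 2/7y - 8/3; remainder on division = 0.

lcm(LM(g_2), LM(g_3)) = xy.
S = (lcm/LT(g_2))·g_2 − (lcm/LT(g_3))·g_3 = 2x - 2/7y^3 + 2/3y^2 + 2/7y - 8/3.
Reduce S modulo (g_1, g_2, g_3, g_4) in that order:
  leading term x: subtract (-6/7)·g_3 from 2x - 2/7y^3 + 2/3y^2 + 2/7y - 8/3 → -2/7y^3 + 2/21y^2 + 16/7y - 44/21
  leading term y^3: subtract (1)·g_4 from -2/7y^3 + 2/21y^2 + 16/7y - 44/21 → 0
The remainder is 0, so this S-polynomial contributes no new basis element.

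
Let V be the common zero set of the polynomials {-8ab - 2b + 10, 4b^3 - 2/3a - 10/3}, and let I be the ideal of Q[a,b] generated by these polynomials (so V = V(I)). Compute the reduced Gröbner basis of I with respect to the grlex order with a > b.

G = {b^3 - 1/6a - 5/6, a^2 - 15/2b^2 + 21/4a + 5/4, ab + 1/4b - 5/4}

Buchberger's algorithm terminates because the ascending chain of leading-term ideals stabilizes.

f_1 = -8ab - 2b + 10, LT = ab.
f_2 = 4b^3 - 2/3a - 10/3, LT = b^3.

S(f_1,f_2): lcm = ab^3. S = 1/4b^3 + 1/6a^2 - 5/4b^2 + 5/6a.
  leading term b^3: subtract (1/16)·f_2 from 1/4b^3 + 1/6a^2 - 5/4b^2 + 5/6a → 1/6a^2 - 5/4b^2 + 7/8a + 5/24
  leading term a^2: no divisor's leading term divides it; move 1/6a^2 to the remainder.
  leading term b^2: no divisor's leading term divides it; move -5/4b^2 to the remainder.
  leading term a: no divisor's leading term divides it; move 7/8a to the remainder.
  leading term 1: no divisor's leading term divides it; move 5/24 to the remainder.
  remainder 1/6a^2 - 5/4b^2 + 7/8a + 5/24 ≠ 0; add g_3 = 1/6a^2 - 5/4b^2 + 7/8a + 5/24 to the basis.

S(f_1,g_3): lcm = a^2b. S = 15/2b^3 - 5ab - 5/4a - 5/4b.
  leading term b^3: subtract (15/8)·f_2 from 15/2b^3 - 5ab - 5/4a - 5/4b → -5ab - 5/4b + 25/4
  leading term ab: subtract (5/8)·f_1 from -5ab - 5/4b + 25/4 → 0
  remainder 0.

S(f_2,g_3): leading monomials are coprime, so the S-polynomial reduces to 0 (Buchberger's first criterion).
Every S-polynomial of the final basis reduces to 0, so we have a Gröbner basis.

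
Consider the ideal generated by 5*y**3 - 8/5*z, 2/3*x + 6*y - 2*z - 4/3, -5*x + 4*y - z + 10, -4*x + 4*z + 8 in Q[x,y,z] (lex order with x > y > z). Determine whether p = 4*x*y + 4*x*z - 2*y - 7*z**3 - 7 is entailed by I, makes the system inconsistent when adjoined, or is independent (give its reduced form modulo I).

Adjoining 4*x*y + 4*x*z - 2*y - 7*z**3 - 7 makes the ideal the whole ring: the system is inconsistent.

First compute the reduced Gröbner basis of I by Buchberger's algorithm.
f_1 = 5*y**3 - 8/5*z, LT = y**3.
f_2 = 2/3*x + 6*y - 2*z - 4/3, LT = x.
f_3 = -5*x + 4*y - z + 10, LT = x.
f_4 = -4*x + 4*z + 8, LT = x.

S(f_2,f_3): lcm = x. S = 49/5*y - 16/5*z.
  leading term y: no divisor's leading term divides it; move 49/5*y to the remainder.
  leading term z: no divisor's leading term divides it; move -16/5*z to the remainder.
  remainder 49/5*y - 16/5*z ≠ 0; add h_5 = 49/5*y - 16/5*z to the basis.

S(f_2,f_4): lcm = x. S = 9*y - 2*z.
  leading term y: subtract (45/49)·h_5 from 9*y - 2*z → 46/49*z
  leading term z: no divisor's leading term divides it; move 46/49*z to the remainder.
  remainder 46/49*z ≠ 0; add h_6 = 46/49*z to the basis.

The other S-polynomials (S(f_1,f_2), S(f_1,f_3), S(f_1,f_4), S(f_3,f_4), S(f_1,h_5), S(f_2,h_5), S(f_3,h_5), S(f_4,h_5), S(f_1,h_6), S(f_2,h_6), S(f_3,h_6), S(f_4,h_6), S(h_5,h_6)) all reduce to 0 modulo the current basis, so we have a Gröbner basis.
Inter-reduce: drop elements whose leading term is divisible by another's, tail-reduce, and make monic.
Reduced Gröbner basis: {x - 2, y, z}.
Label its elements g_1 = x - 2, g_2 = y, g_3 = z.

Reduce p = 4*x*y + 4*x*z - 2*y - 7*z**3 - 7 modulo G:
  leading term x*y: subtract (4*y)·g_1 from 4*x*y + 4*x*z - 2*y - 7*z**3 - 7 → 4*x*z + 6*y - 7*z**3 - 7
  leading term x*z: subtract (4*z)·g_1 from 4*x*z + 6*y - 7*z**3 - 7 → 6*y - 7*z**3 + 8*z - 7
  leading term y: subtract (6)·g_2 from 6*y - 7*z**3 + 8*z - 7 → -7*z**3 + 8*z - 7
  leading term z**3: subtract (-7*z**2)·g_3 from -7*z**3 + 8*z - 7 → 8*z - 7
  leading term z: subtract (8)·g_3 from 8*z - 7 → -7
  leading term 1: no divisor's leading term divides it; move -7 to the remainder.
  normal form = -7.
The normal form is nonzero, so p ∉ I. Since p minus its normal form lies in I, I + (p) = I + (r) where r = -7; decide whether this ideal is the whole ring.
Here r = -7 is a nonzero constant, hence a unit: 1 ∈ I + (p), the Gröbner basis of I + (p) is {1}, and the enlarged system has no common solution — adjoining p is inconsistent.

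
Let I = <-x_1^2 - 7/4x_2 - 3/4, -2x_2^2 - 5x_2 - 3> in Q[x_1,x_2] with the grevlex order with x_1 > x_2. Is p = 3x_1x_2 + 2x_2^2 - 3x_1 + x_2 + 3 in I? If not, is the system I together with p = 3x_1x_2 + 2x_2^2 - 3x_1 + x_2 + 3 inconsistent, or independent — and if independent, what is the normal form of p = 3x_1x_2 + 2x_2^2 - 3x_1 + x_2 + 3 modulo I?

First compute the reduced Gröbner basis of I by Buchberger's algorithm.
f_1 = -x_1^2 - 7/4x_2 - 3/4, LT = x_1^2.
f_2 = -2x_2^2 - 5x_2 - 3, LT = x_2^2.

The S-polynomials (S(f_1,f_2)) all reduce to 0 modulo the current basis, so we have a Gröbner basis.
Inter-reduce: drop elements whose leading term is divisible by another's, tail-reduce, and make monic.
Reduced Gröbner basis: {x_1^2 + 7/4x_2 + 3/4, x_2^2 + 5/2x_2 + 3/2}.
Label its elements g_1 = x_1^2 + 7/4x_2 + 3/4, g_2 = x_2^2 + 5/2x_2 + 3/2.

Reduce p = 3x_1x_2 + 2x_2^2 - 3x_1 + x_2 + 3 modulo G:
  leading term x_1x_2: no divisor's leading term divides it; move 3x_1x_2 to the remainder.
  leading term x_2^2: subtract (2)·g_2 from 2x_2^2 - 3x_1 + x_2 + 3 → -3x_1 - 4x_2
  leading term x_1: no divisor's leading term divides it; move -3x_1 to the remainder.
  leading term x_2: no divisor's leading term divides it; move -4x_2 to the remainder.
  normal form = 3x_1x_2 - 3x_1 - 4x_2.
The normal form is nonzero, so p ∉ I. Since p minus its normal form lies in I, I + (p) = I + (r) where r = 3x_1x_2 - 3x_1 - 4x_2; decide whether this ideal is the whole ring.
Run Buchberger on G together with r (pairs among the g_i already reduce to 0 since G is a Gröbner basis):
g_1 = x_1^2 + 7/4x_2 + 3/4, LT = x_1^2.
g_2 = x_2^2 + 5/2x_2 + 3/2, LT = x_2^2.
r = 3x_1x_2 - 3x_1 - 4x_2, LT = x_1x_2.

S(g_1,r): lcm = x_1^2x_2. S = x_1^2 + 4/3x_1x_2 + 7/4x_2^2 + 3/4x_2.
  leading term x_1^2: subtract (1)·g_1 from x_1^2 + 4/3x_1x_2 + 7/4x_2^2 + 3/4x_2 → 4/3x_1x_2 + 7/4x_2^2 - x_2 - 3/4
  leading term x_1x_2: subtract (4/9)·r from 4/3x_1x_2 + 7/4x_2^2 - x_2 - 3/4 → 7/4x_2^2 + 4/3x_1 + 7/9x_2 - 3/4
  leading term x_2^2: subtract (7/4)·g_2 from 7/4x_2^2 + 4/3x_1 + 7/9x_2 - 3/4 → 4/3x_1 - 259/72x_2 - 27/8
  leading term x_1: no divisor's leading term divides it; move 4/3x_1 to the remainder.
  leading term x_2: no divisor's leading term divides it; move -259/72x_2 to the remainder.
  leading term 1: no divisor's leading term divides it; move -27/8 to the remainder.
  remainder 4/3x_1 - 259/72x_2 - 27/8 ≠ 0; add m_4 = 4/3x_1 - 259/72x_2 - 27/8 to the basis.

S(g_2,r): lcm = x_1x_2^2. S = 7/2x_1x_2 + 4/3x_2^2 + 3/2x_1.
  leading term x_1x_2: subtract (7/6)·r from 7/2x_1x_2 + 4/3x_2^2 + 3/2x_1 → 4/3x_2^2 + 5x_1 + 14/3x_2
  leading term x_2^2: subtract (4/3)·g_2 from 4/3x_2^2 + 5x_1 + 14/3x_2 → 5x_1 + 4/3x_2 - 2
  leading term x_1: subtract (15/4)·m_4 from 5x_1 + 4/3x_2 - 2 → 1423/96x_2 + 341/32
  leading term x_2: no divisor's leading term divides it; move 1423/96x_2 to the remainder.
  leading term 1: no divisor's leading term divides it; move 341/32 to the remainder.
  remainder 1423/96x_2 + 341/32 ≠ 0; add m_5 = 1423/96x_2 + 341/32 to the basis.

S(r,m_4): lcm = x_1x_2. S = 259/96x_2^2 - x_1 + 115/96x_2.
  leading term x_2^2: subtract (259/96)·g_2 from 259/96x_2^2 - x_1 + 115/96x_2 → -x_1 - 355/64x_2 - 259/64
  leading term x_1: subtract (-3/4)·m_4 from -x_1 - 355/64x_2 - 259/64 → -1583/192x_2 - 421/64
  leading term x_2: subtract (-1583/2846)·m_5 from -1583/192x_2 - 421/64 → -3705/5692
  leading term 1: no divisor's leading term divides it; move -3705/5692 to the remainder.
  remainder -3705/5692 ≠ 0; add m_6 = -3705/5692 to the basis.

The other S-polynomials (S(g_1,g_2), S(g_1,m_4), S(g_2,m_4), S(g_1,m_5), S(g_2,m_5), S(r,m_5), S(m_4,m_5), S(g_1,m_6), S(g_2,m_6), S(r,m_6), S(m_4,m_6), S(m_5,m_6)) all reduce to 0 modulo the current basis, so we have a Gröbner basis.
Inter-reduce: drop elements whose leading term is divisible by another's, tail-reduce, and make monic.
Reduced Gröbner basis: {1}.
The reduced Gröbner basis of I + (p) is {1}: the ideal is the whole ring, so the enlarged system has no common solution — adjoining p is inconsistent.

Ideal membership is decidable via reduction modulo a Gröbner basis.

Adjoining 3x_1x_2 + 2x_2^2 - 3x_1 + x_2 + 3 makes the ideal the whole ring: the system is inconsistent.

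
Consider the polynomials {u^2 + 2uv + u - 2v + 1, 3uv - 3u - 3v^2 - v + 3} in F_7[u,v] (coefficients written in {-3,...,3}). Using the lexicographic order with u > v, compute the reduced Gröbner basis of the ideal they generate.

f_1 = u^2 + 2uv + u - 2v + 1, LT = u^2.
f_2 = 3uv - 3u - 3v^2 - v + 3, LT = uv.

S(f_1,f_2): lcm = u^2v. S = u^2 + 3uv^2 - uv - u - 2v^2 + v.
  leading term u^2: subtract (1)·f_1 from u^2 + 3uv^2 - uv - u - 2v^2 + v → 3uv^2 - 3uv - 2u - 2v^2 + 3v - 1
  leading term uv^2: subtract (v)·f_2 from 3uv^2 - 3uv - 2u - 2v^2 + 3v - 1 → -2u + 3v^3 - v^2 - 1
  leading term u: no divisor's leading term divides it; move -2u to the remainder.
  leading term v^3: no divisor's leading term divides it; move 3v^3 to the remainder.
  leading term v^2: no divisor's leading term divides it; move -v^2 to the remainder.
  leading term 1: no divisor's leading term divides it; move -1 to the remainder.
  remainder -2u + 3v^3 - v^2 - 1 ≠ 0; add g_3 = -2u + 3v^3 - v^2 - 1 to the basis.

S(f_1,g_3): lcm = u^2. S = -2uv^3 + 3uv^2 + 2uv - 3u - 2v + 1.
  leading term uv^3: subtract (-3v^2)·f_2 from -2uv^3 + 3uv^2 + 2uv - 3u - 2v + 1 → uv^2 + 2uv - 3u - 2v^4 - 3v^3 + 2v^2 - 2v + 1
  leading term uv^2: subtract (-2v)·f_2 from uv^2 + 2uv - 3u - 2v^4 - 3v^3 + 2v^2 - 2v + 1 → 3uv - 3u - 2v^4 - 2v^3 - 3v + 1
  leading term uv: subtract (1)·f_2 from 3uv - 3u - 2v^4 - 2v^3 - 3v + 1 → -2v^4 - 2v^3 + 3v^2 - 2v - 2
  leading term v^4: no divisor's leading term divides it; move -2v^4 to the remainder.
  leading term v^3: no divisor's leading term divides it; move -2v^3 to the remainder.
  leading term v^2: no divisor's leading term divides it; move 3v^2 to the remainder.
  leading term v: no divisor's leading term divides it; move -2v to the remainder.
  leading term 1: no divisor's leading term divides it; move -2 to the remainder.
  remainder -2v^4 - 2v^3 + 3v^2 - 2v - 2 ≠ 0; add g_4 = -2v^4 - 2v^3 + 3v^2 - 2v - 2 to the basis.

The other S-polynomials (S(f_2,g_3), S(f_1,g_4), S(f_2,g_4), S(g_3,g_4)) all reduce to 0 modulo the current basis, so we have a Gröbner basis.
Inter-reduce: drop elements whose leading term is divisible by another's, tail-reduce, and make monic.

G = {u + 2v^3 - 3v^2 - 3, v^4 + v^3 + 2v^2 + v + 1}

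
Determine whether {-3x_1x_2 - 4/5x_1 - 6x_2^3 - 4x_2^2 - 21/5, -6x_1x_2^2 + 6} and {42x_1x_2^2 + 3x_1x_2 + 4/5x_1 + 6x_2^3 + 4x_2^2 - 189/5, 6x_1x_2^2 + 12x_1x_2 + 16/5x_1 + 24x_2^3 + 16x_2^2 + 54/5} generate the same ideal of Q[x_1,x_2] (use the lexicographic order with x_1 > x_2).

Yes, the ideals are equal.

Equality of ideals is decidable: compute both reduced Gröbner bases (unique for the ordering) and check whether they agree.
Buchberger on the first generating set:
f_1 = -3x_1x_2 - 4/5x_1 - 6x_2^3 - 4x_2^2 - 21/5, LT = x_1x_2.
f_2 = -6x_1x_2^2 + 6, LT = x_1x_2^2.

S(f_1,f_2): lcm = x_1x_2^2. S = 4/15x_1x_2 + 2x_2^4 + 4/3x_2^3 + 7/5x_2 + 1.
  reduce S modulo (f_1, f_2):
  remainder -16/225x_1 + 2x_2^4 + 4/5x_2^3 - 16/45x_2^2 + 7/5x_2 + 47/75 ≠ 0; add g_3 = -16/225x_1 + 2x_2^4 + 4/5x_2^3 - 16/45x_2^2 + 7/5x_2 + 47/75 to the basis.

S(f_1,g_3): lcm = x_1x_2. S = 4/15x_1 + 225/8x_2^5 + 45/4x_2^4 - 3x_2^3 + 1009/48x_2^2 + 141/16x_2 + 7/5.
  reduce S modulo (f_1, f_2, g_3):
  remainder 225/8x_2^5 + 75/4x_2^4 + 315/16x_2^2 + 225/16x_2 + 15/4 ≠ 0; add g_4 = 225/8x_2^5 + 75/4x_2^4 + 315/16x_2^2 + 225/16x_2 + 15/4 to the basis.

The other S-polynomials (S(f_2,g_3), S(f_1,g_4), S(f_2,g_4), S(g_3,g_4)) all reduce to 0 modulo the current basis, so we have a Gröbner basis.
Inter-reduce: drop elements whose leading term is divisible by another's, tail-reduce, and make monic.
Reduced Gröbner basis: {x_1 - 225/8x_2^4 - 45/4x_2^3 + 5x_2^2 - 315/16x_2 - 141/16, x_2^5 + 2/3x_2^4 + 7/10x_2^2 + 1/2x_2 + 2/15}.

Buchberger on the second generating set:
h_1 = 42x_1x_2^2 + 3x_1x_2 + 4/5x_1 + 6x_2^3 + 4x_2^2 - 189/5, LT = x_1x_2^2.
h_2 = 6x_1x_2^2 + 12x_1x_2 + 16/5x_1 + 24x_2^3 + 16x_2^2 + 54/5, LT = x_1x_2^2.

S(h_1,h_2): lcm = x_1x_2^2. S = -27/14x_1x_2 - 18/35x_1 - 27/7x_2^3 - 18/7x_2^2 - 27/10.
  reduce S modulo (h_1, h_2):
  remainder -27/14x_1x_2 - 18/35x_1 - 27/7x_2^3 - 18/7x_2^2 - 27/10 ≠ 0; add k_3 = -27/14x_1x_2 - 18/35x_1 - 27/7x_2^3 - 18/7x_2^2 - 27/10 to the basis.

S(h_1,k_3): lcm = x_1x_2^2. S = -41/210x_1x_2 + 2/105x_1 - 2x_2^4 - 25/21x_2^3 + 2/21x_2^2 - 7/5x_2 - 9/10.
  reduce S modulo (h_1, h_2, k_3):
  remainder 16/225x_1 - 2x_2^4 - 4/5x_2^3 + 16/45x_2^2 - 7/5x_2 - 47/75 ≠ 0; add k_4 = 16/225x_1 - 2x_2^4 - 4/5x_2^3 + 16/45x_2^2 - 7/5x_2 - 47/75 to the basis.

S(h_1,k_4): lcm = x_1x_2^2. S = 1/14x_1x_2 + 2/105x_1 + 225/8x_2^6 + 45/4x_2^5 - 5x_2^4 + 2221/112x_2^3 + 2993/336x_2^2 - 9/10.
  reduce S modulo (h_1, h_2, k_3, k_4):
  remainder 225/8x_2^6 + 45/4x_2^5 - 5x_2^4 + 315/16x_2^3 + 141/16x_2^2 - 1 ≠ 0; add k_5 = 225/8x_2^6 + 45/4x_2^5 - 5x_2^4 + 315/16x_2^3 + 141/16x_2^2 - 1 to the basis.

S(k_3,k_4): lcm = x_1x_2. S = 4/15x_1 + 225/8x_2^5 + 45/4x_2^4 - 3x_2^3 + 1009/48x_2^2 + 141/16x_2 + 7/5.
  reduce S modulo (h_1, h_2, k_3, k_4, k_5):
  remainder 225/8x_2^5 + 75/4x_2^4 + 315/16x_2^2 + 225/16x_2 + 15/4 ≠ 0; add k_6 = 225/8x_2^5 + 75/4x_2^4 + 315/16x_2^2 + 225/16x_2 + 15/4 to the basis.

The other S-polynomials (S(h_2,k_3), S(h_2,k_4), S(h_1,k_5), S(h_2,k_5), S(k_3,k_5), S(k_4,k_5), S(h_1,k_6), S(h_2,k_6), S(k_3,k_6), S(k_4,k_6), S(k_5,k_6)) all reduce to 0 modulo the current basis, so we have a Gröbner basis.
Inter-reduce: drop elements whose leading term is divisible by another's, tail-reduce, and make monic.
Reduced Gröbner basis: {x_1 - 225/8x_2^4 - 45/4x_2^3 + 5x_2^2 - 315/16x_2 - 141/16, x_2^5 + 2/3x_2^4 + 7/10x_2^2 + 1/2x_2 + 2/15}.

The two bases agree; hence the ideals are identical.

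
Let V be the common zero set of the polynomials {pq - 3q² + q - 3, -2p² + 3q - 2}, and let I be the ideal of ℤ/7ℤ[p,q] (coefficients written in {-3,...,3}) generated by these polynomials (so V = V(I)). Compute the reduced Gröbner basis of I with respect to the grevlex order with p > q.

This is the nonlinear analogue of row-reducing a linear system.

f_1 = pq - 3q² + q - 3, LT = pq.
f_2 = -2p² + 3q - 2, LT = p².

S(f_1,f_2): lcm = p²q. S = -3pq² + pq - 2q² - 3p - q.
  reduce S modulo (f_1, f_2):
  remainder -2q³ - 3q² - 3p + 3q + 3 ≠ 0; add g_3 = -2q³ - 3q² - 3p + 3q + 3 to the basis.

The other S-polynomials (S(f_1,g_3), S(f_2,g_3)) all reduce to 0 modulo the current basis, so we have a Gröbner basis.

G = {q³ - 2q² - 2p + 2q + 2, p² + 2q + 1, pq - 3q² + q - 3}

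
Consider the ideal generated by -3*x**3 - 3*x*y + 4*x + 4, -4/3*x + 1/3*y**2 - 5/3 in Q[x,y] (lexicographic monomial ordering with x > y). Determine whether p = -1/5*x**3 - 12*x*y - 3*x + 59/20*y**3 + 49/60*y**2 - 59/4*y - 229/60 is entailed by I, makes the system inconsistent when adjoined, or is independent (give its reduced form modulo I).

-1/5*x**3 - 12*x*y - 3*x + 59/20*y**3 + 49/60*y**2 - 59/4*y - 229/60 lies in I (it reduces to 0).

First compute the reduced Gröbner basis of I by Buchberger's algorithm.
f_1 = -3*x**3 - 3*x*y + 4*x + 4, LT = x**3.
f_2 = -4/3*x + 1/3*y**2 - 5/3, LT = x.

S(f_1,f_2): lcm = x**3. S = 1/4*x**2*y**2 - 5/4*x**2 + x*y - 4/3*x - 4/3.
  leading term x**2*y**2: subtract (-3/16*x*y**2)·f_2 from 1/4*x**2*y**2 - 5/4*x**2 + x*y - 4/3*x - 4/3 → -5/4*x**2 + 1/16*x*y**4 - 5/16*x*y**2 + x*y - 4/3*x - 4/3
  leading term x**2: subtract (15/16*x)·f_2 from -5/4*x**2 + 1/16*x*y**4 - 5/16*x*y**2 + x*y - 4/3*x - 4/3 → 1/16*x*y**4 - 5/8*x*y**2 + x*y + 11/48*x - 4/3
  leading term x*y**4: subtract (-3/64*y**4)·f_2 from 1/16*x*y**4 - 5/8*x*y**2 + x*y + 11/48*x - 4/3 → -5/8*x*y**2 + x*y + 11/48*x + 1/64*y**6 - 5/64*y**4 - 4/3
  leading term x*y**2: subtract (15/32*y**2)·f_2 from -5/8*x*y**2 + x*y + 11/48*x + 1/64*y**6 - 5/64*y**4 - 4/3 → x*y + 11/48*x + 1/64*y**6 - 15/64*y**4 + 25/32*y**2 - 4/3
  leading term x*y: subtract (-3/4*y)·f_2 from x*y + 11/48*x + 1/64*y**6 - 15/64*y**4 + 25/32*y**2 - 4/3 → 11/48*x + 1/64*y**6 - 15/64*y**4 + 1/4*y**3 + 25/32*y**2 - 5/4*y - 4/3
  leading term x: subtract (-11/64)·f_2 from 11/48*x + 1/64*y**6 - 15/64*y**4 + 1/4*y**3 + 25/32*y**2 - 5/4*y - 4/3 → 1/64*y**6 - 15/64*y**4 + 1/4*y**3 + 161/192*y**2 - 5/4*y - 311/192
  leading term y**6: no divisor's leading term divides it; move 1/64*y**6 to the remainder.
  leading term y**4: no divisor's leading term divides it; move -15/64*y**4 to the remainder.
  leading term y**3: no divisor's leading term divides it; move 1/4*y**3 to the remainder.
  leading term y**2: no divisor's leading term divides it; move 161/192*y**2 to the remainder.
  leading term y: no divisor's leading term divides it; move -5/4*y to the remainder.
  leading term 1: no divisor's leading term divides it; move -311/192 to the remainder.
  remainder 1/64*y**6 - 15/64*y**4 + 1/4*y**3 + 161/192*y**2 - 5/4*y - 311/192 ≠ 0; add h_3 = 1/64*y**6 - 15/64*y**4 + 1/4*y**3 + 161/192*y**2 - 5/4*y - 311/192 to the basis.

The other S-polynomials (S(f_1,h_3), S(f_2,h_3)) all reduce to 0 modulo the current basis, so we have a Gröbner basis.
Inter-reduce: drop elements whose leading term is divisible by another's, tail-reduce, and make monic.
Reduced Gröbner basis: {x - 1/4*y**2 + 5/4, y**6 - 15*y**4 + 16*y**3 + 161/3*y**2 - 80*y - 311/3}.
Label its elements g_1 = x - 1/4*y**2 + 5/4, g_2 = y**6 - 15*y**4 + 16*y**3 + 161/3*y**2 - 80*y - 311/3.

Reduce p = -1/5*x**3 - 12*x*y - 3*x + 59/20*y**3 + 49/60*y**2 - 59/4*y - 229/60 modulo G:
  leading term x**3: subtract (-1/5*x**2)·g_1 from -1/5*x**3 - 12*x*y - 3*x + 59/20*y**3 + 49/60*y**2 - 59/4*y - 229/60 → -1/20*x**2*y**2 + 1/4*x**2 - 12*x*y - 3*x + 59/20*y**3 + 49/60*y**2 - 59/4*y - 229/60
  leading term x**2*y**2: subtract (-1/20*x*y**2)·g_1 from -1/20*x**2*y**2 + 1/4*x**2 - 12*x*y - 3*x + 59/20*y**3 + 49/60*y**2 - 59/4*y - 229/60 → 1/4*x**2 - 1/80*x*y**4 + 1/16*x*y**2 - 12*x*y - 3*x + 59/20*y**3 + 49/60*y**2 - 59/4*y - 229/60
  leading term x**2: subtract (1/4*x)·g_1 from 1/4*x**2 - 1/80*x*y**4 + 1/16*x*y**2 - 12*x*y - 3*x + 59/20*y**3 + 49/60*y**2 - 59/4*y - 229/60 → -1/80*x*y**4 + 1/8*x*y**2 - 12*x*y - 53/16*x + 59/20*y**3 + 49/60*y**2 - 59/4*y - 229/60
  leading term x*y**4: subtract (-1/80*y**4)·g_1 from -1/80*x*y**4 + 1/8*x*y**2 - 12*x*y - 53/16*x + 59/20*y**3 + 49/60*y**2 - 59/4*y - 229/60 → 1/8*x*y**2 - 12*x*y - 53/16*x - 1/320*y**6 + 1/64*y**4 + 59/20*y**3 + 49/60*y**2 - 59/4*y - 229/60
  leading term x*y**2: subtract (1/8*y**2)·g_1 from 1/8*x*y**2 - 12*x*y - 53/16*x - 1/320*y**6 + 1/64*y**4 + 59/20*y**3 + 49/60*y**2 - 59/4*y - 229/60 → -12*x*y - 53/16*x - 1/320*y**6 + 3/64*y**4 + 59/20*y**3 + 317/480*y**2 - 59/4*y - 229/60
  leading term x*y: subtract (-12*y)·g_1 from -12*x*y - 53/16*x - 1/320*y**6 + 3/64*y**4 + 59/20*y**3 + 317/480*y**2 - 59/4*y - 229/60 → -53/16*x - 1/320*y**6 + 3/64*y**4 - 1/20*y**3 + 317/480*y**2 + 1/4*y - 229/60
  leading term x: subtract (-53/16)·g_1 from -53/16*x - 1/320*y**6 + 3/64*y**4 - 1/20*y**3 + 317/480*y**2 + 1/4*y - 229/60 → -1/320*y**6 + 3/64*y**4 - 1/20*y**3 - 161/960*y**2 + 1/4*y + 311/960
  leading term y**6: subtract (-1/320)·g_2 from -1/320*y**6 + 3/64*y**4 - 1/20*y**3 - 161/960*y**2 + 1/4*y + 311/960 → 0
  normal form = 0.
Since the normal form is 0, p ∈ I.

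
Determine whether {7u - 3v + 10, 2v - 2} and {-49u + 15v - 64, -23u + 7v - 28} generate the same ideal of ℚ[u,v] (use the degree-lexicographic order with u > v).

No, the ideals differ.

Equality of ideals is decidable: compute both reduced Gröbner bases (unique for the ordering) and check whether they agree.
Buchberger on the first generating set:
f_1 = 7u - 3v + 10, LT = u.
f_2 = 2v - 2, LT = v.

The S-polynomials (S(f_1,f_2)) all reduce to 0 modulo the current basis, so we have a Gröbner basis.
Inter-reduce: drop elements whose leading term is divisible by another's, tail-reduce, and make monic.
Reduced Gröbner basis: {u + 1, v - 1}.

Buchberger on the second generating set:
h_1 = -49u + 15v - 64, LT = u.
h_2 = -23u + 7v - 28, LT = u.

S(h_1,h_2): lcm = u. S = -2/1127v + 100/1127.
  leading term v: no divisor's leading term divides it; move -2/1127v to the remainder.
  leading term 1: no divisor's leading term divides it; move 100/1127 to the remainder.
  remainder -2/1127v + 100/1127 ≠ 0; add k_3 = -2/1127v + 100/1127 to the basis.

The other S-polynomials (S(h_1,k_3), S(h_2,k_3)) all reduce to 0 modulo the current basis, so we have a Gröbner basis.
Inter-reduce: drop elements whose leading term is divisible by another's, tail-reduce, and make monic.
Reduced Gröbner basis: {u - 14, v - 50}.

These differ, so the ideals are not equal.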